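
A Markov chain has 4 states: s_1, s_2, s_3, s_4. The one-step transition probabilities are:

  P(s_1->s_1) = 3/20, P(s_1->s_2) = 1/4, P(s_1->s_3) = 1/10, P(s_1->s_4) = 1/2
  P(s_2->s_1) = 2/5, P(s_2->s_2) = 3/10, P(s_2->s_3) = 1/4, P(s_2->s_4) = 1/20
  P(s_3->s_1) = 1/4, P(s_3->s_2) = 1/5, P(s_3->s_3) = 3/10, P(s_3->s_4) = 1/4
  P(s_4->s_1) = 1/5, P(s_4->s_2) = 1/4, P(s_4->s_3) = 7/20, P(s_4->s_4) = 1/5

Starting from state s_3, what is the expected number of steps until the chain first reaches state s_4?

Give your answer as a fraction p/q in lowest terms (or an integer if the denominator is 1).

Answer: 2620/701

Derivation:
Let h_i = expected steps to first reach s_4 from state i.
Boundary: h_s_4 = 0.
First-step equations for the other states:
  h_s_1 = 1 + 3/20*h_s_1 + 1/4*h_s_2 + 1/10*h_s_3 + 1/2*h_s_4
  h_s_2 = 1 + 2/5*h_s_1 + 3/10*h_s_2 + 1/4*h_s_3 + 1/20*h_s_4
  h_s_3 = 1 + 1/4*h_s_1 + 1/5*h_s_2 + 3/10*h_s_3 + 1/4*h_s_4

Substituting h_s_4 = 0 and rearranging gives the linear system (I - Q) h = 1:
  [17/20, -1/4, -1/10] . (h_s_1, h_s_2, h_s_3) = 1
  [-2/5, 7/10, -1/4] . (h_s_1, h_s_2, h_s_3) = 1
  [-1/4, -1/5, 7/10] . (h_s_1, h_s_2, h_s_3) = 1

Solving yields:
  h_s_1 = 6140/2103
  h_s_2 = 9320/2103
  h_s_3 = 2620/701

Starting state is s_3, so the expected hitting time is h_s_3 = 2620/701.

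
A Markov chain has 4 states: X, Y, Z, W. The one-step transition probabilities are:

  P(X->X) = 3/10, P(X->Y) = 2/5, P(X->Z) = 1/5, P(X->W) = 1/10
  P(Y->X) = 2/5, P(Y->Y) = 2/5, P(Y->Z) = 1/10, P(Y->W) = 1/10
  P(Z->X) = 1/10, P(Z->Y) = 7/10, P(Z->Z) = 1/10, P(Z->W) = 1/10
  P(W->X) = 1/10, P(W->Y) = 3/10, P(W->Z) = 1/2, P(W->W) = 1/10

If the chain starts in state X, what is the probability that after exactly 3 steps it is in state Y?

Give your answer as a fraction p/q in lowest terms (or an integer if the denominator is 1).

Answer: 441/1000

Derivation:
Computing P^3 by repeated multiplication:
P^1 =
  X: [3/10, 2/5, 1/5, 1/10]
  Y: [2/5, 2/5, 1/10, 1/10]
  Z: [1/10, 7/10, 1/10, 1/10]
  W: [1/10, 3/10, 1/2, 1/10]
P^2 =
  X: [7/25, 9/20, 17/100, 1/10]
  Y: [3/10, 21/50, 9/50, 1/10]
  Z: [33/100, 21/50, 3/20, 1/10]
  W: [21/100, 27/50, 3/20, 1/10]
P^3 =
  X: [291/1000, 441/1000, 21/125, 1/10]
  Y: [143/500, 111/250, 17/100, 1/10]
  Z: [73/250, 87/200, 173/1000, 1/10]
  W: [38/125, 87/200, 161/1000, 1/10]

(P^3)[X -> Y] = 441/1000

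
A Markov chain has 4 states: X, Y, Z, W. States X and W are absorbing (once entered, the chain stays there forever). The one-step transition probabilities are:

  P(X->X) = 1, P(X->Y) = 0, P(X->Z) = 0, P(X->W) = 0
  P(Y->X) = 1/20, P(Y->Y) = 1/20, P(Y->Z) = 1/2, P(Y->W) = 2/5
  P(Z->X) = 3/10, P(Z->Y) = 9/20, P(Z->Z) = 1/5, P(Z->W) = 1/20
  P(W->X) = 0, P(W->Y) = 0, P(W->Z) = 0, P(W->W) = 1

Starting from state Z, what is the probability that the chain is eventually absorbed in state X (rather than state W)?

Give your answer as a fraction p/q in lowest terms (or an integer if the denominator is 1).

Answer: 123/214

Derivation:
Let a_i = P(absorbed in X | start in state i).
Boundary conditions: a_X = 1, a_W = 0.
For each transient state i, a_i = sum_j P(i->j) * a_j:
  a_Y = 1/20*a_X + 1/20*a_Y + 1/2*a_Z + 2/5*a_W
  a_Z = 3/10*a_X + 9/20*a_Y + 1/5*a_Z + 1/20*a_W

Substituting a_X = 1 and a_W = 0, rearrange to (I - Q) a = r where r[i] = P(i -> X):
  [19/20, -1/2] . (a_Y, a_Z) = 1/20
  [-9/20, 4/5] . (a_Y, a_Z) = 3/10

Solving yields:
  a_Y = 38/107
  a_Z = 123/214

Starting state is Z, so the absorption probability is a_Z = 123/214.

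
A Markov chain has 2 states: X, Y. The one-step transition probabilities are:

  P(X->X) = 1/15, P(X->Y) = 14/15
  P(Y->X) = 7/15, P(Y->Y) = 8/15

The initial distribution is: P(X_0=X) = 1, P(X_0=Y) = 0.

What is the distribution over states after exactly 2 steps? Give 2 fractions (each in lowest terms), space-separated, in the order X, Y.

Answer: 11/25 14/25

Derivation:
Propagating the distribution step by step (d_{t+1} = d_t * P):
d_0 = (X=1, Y=0)
  d_1[X] = 1*1/15 + 0*7/15 = 1/15
  d_1[Y] = 1*14/15 + 0*8/15 = 14/15
d_1 = (X=1/15, Y=14/15)
  d_2[X] = 1/15*1/15 + 14/15*7/15 = 11/25
  d_2[Y] = 1/15*14/15 + 14/15*8/15 = 14/25
d_2 = (X=11/25, Y=14/25)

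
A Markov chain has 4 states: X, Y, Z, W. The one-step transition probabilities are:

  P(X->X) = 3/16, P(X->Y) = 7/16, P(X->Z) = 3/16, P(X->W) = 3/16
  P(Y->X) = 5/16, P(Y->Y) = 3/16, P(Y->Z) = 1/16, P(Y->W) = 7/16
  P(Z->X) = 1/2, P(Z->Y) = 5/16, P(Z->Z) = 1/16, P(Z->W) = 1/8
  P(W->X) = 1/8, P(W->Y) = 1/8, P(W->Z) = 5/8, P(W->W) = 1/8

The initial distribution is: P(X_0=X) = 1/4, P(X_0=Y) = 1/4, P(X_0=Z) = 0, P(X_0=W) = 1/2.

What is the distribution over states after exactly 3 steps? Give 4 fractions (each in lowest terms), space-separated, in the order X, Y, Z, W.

Propagating the distribution step by step (d_{t+1} = d_t * P):
d_0 = (X=1/4, Y=1/4, Z=0, W=1/2)
  d_1[X] = 1/4*3/16 + 1/4*5/16 + 0*1/2 + 1/2*1/8 = 3/16
  d_1[Y] = 1/4*7/16 + 1/4*3/16 + 0*5/16 + 1/2*1/8 = 7/32
  d_1[Z] = 1/4*3/16 + 1/4*1/16 + 0*1/16 + 1/2*5/8 = 3/8
  d_1[W] = 1/4*3/16 + 1/4*7/16 + 0*1/8 + 1/2*1/8 = 7/32
d_1 = (X=3/16, Y=7/32, Z=3/8, W=7/32)
  d_2[X] = 3/16*3/16 + 7/32*5/16 + 3/8*1/2 + 7/32*1/8 = 163/512
  d_2[Y] = 3/16*7/16 + 7/32*3/16 + 3/8*5/16 + 7/32*1/8 = 137/512
  d_2[Z] = 3/16*3/16 + 7/32*1/16 + 3/8*1/16 + 7/32*5/8 = 107/512
  d_2[W] = 3/16*3/16 + 7/32*7/16 + 3/8*1/8 + 7/32*1/8 = 105/512
d_2 = (X=163/512, Y=137/512, Z=107/512, W=105/512)
  d_3[X] = 163/512*3/16 + 137/512*5/16 + 107/512*1/2 + 105/512*1/8 = 35/128
  d_3[Y] = 163/512*7/16 + 137/512*3/16 + 107/512*5/16 + 105/512*1/8 = 2297/8192
  d_3[Z] = 163/512*3/16 + 137/512*1/16 + 107/512*1/16 + 105/512*5/8 = 1783/8192
  d_3[W] = 163/512*3/16 + 137/512*7/16 + 107/512*1/8 + 105/512*1/8 = 117/512
d_3 = (X=35/128, Y=2297/8192, Z=1783/8192, W=117/512)

Answer: 35/128 2297/8192 1783/8192 117/512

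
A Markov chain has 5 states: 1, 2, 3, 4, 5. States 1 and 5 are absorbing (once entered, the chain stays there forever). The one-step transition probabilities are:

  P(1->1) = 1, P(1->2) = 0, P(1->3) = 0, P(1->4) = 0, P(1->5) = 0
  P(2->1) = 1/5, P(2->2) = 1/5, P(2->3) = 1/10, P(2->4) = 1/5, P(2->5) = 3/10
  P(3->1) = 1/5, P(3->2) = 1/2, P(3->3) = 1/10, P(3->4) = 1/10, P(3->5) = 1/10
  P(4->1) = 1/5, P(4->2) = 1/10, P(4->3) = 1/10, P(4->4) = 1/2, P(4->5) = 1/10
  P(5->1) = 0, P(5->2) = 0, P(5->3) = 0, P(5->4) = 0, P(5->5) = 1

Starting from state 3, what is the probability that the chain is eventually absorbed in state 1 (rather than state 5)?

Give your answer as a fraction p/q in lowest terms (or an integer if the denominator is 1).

Answer: 82/149

Derivation:
Let a_i = P(absorbed in 1 | start in state i).
Boundary conditions: a_1 = 1, a_5 = 0.
For each transient state i, a_i = sum_j P(i->j) * a_j:
  a_2 = 1/5*a_1 + 1/5*a_2 + 1/10*a_3 + 1/5*a_4 + 3/10*a_5
  a_3 = 1/5*a_1 + 1/2*a_2 + 1/10*a_3 + 1/10*a_4 + 1/10*a_5
  a_4 = 1/5*a_1 + 1/10*a_2 + 1/10*a_3 + 1/2*a_4 + 1/10*a_5

Substituting a_1 = 1 and a_5 = 0, rearrange to (I - Q) a = r where r[i] = P(i -> 1):
  [4/5, -1/10, -1/5] . (a_2, a_3, a_4) = 1/5
  [-1/2, 9/10, -1/10] . (a_2, a_3, a_4) = 1/5
  [-1/10, -1/10, 1/2] . (a_2, a_3, a_4) = 1/5

Solving yields:
  a_2 = 70/149
  a_3 = 82/149
  a_4 = 90/149

Starting state is 3, so the absorption probability is a_3 = 82/149.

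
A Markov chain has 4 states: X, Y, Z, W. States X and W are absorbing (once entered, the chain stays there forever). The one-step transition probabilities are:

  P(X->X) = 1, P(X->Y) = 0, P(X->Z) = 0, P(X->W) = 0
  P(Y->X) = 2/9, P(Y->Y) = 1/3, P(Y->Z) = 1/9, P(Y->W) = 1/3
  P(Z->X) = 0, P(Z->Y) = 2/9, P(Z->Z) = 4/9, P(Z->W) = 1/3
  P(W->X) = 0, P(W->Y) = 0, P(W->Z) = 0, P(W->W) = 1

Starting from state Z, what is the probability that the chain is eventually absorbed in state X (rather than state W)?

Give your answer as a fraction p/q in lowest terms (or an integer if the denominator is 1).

Answer: 1/7

Derivation:
Let a_i = P(absorbed in X | start in state i).
Boundary conditions: a_X = 1, a_W = 0.
For each transient state i, a_i = sum_j P(i->j) * a_j:
  a_Y = 2/9*a_X + 1/3*a_Y + 1/9*a_Z + 1/3*a_W
  a_Z = 0*a_X + 2/9*a_Y + 4/9*a_Z + 1/3*a_W

Substituting a_X = 1 and a_W = 0, rearrange to (I - Q) a = r where r[i] = P(i -> X):
  [2/3, -1/9] . (a_Y, a_Z) = 2/9
  [-2/9, 5/9] . (a_Y, a_Z) = 0

Solving yields:
  a_Y = 5/14
  a_Z = 1/7

Starting state is Z, so the absorption probability is a_Z = 1/7.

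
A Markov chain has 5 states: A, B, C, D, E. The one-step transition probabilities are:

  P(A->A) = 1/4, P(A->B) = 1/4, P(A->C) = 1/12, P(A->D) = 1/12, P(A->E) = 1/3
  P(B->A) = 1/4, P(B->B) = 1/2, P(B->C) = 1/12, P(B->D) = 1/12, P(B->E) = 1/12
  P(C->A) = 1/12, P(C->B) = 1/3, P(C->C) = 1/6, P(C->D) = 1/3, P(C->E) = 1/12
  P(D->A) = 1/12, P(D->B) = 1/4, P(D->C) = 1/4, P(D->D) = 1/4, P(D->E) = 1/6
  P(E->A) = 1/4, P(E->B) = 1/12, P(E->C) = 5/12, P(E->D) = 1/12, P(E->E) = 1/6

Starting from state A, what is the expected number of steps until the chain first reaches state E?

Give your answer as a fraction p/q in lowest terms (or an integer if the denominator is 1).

Let h_i = expected steps to first reach E from state i.
Boundary: h_E = 0.
First-step equations for the other states:
  h_A = 1 + 1/4*h_A + 1/4*h_B + 1/12*h_C + 1/12*h_D + 1/3*h_E
  h_B = 1 + 1/4*h_A + 1/2*h_B + 1/12*h_C + 1/12*h_D + 1/12*h_E
  h_C = 1 + 1/12*h_A + 1/3*h_B + 1/6*h_C + 1/3*h_D + 1/12*h_E
  h_D = 1 + 1/12*h_A + 1/4*h_B + 1/4*h_C + 1/4*h_D + 1/6*h_E

Substituting h_E = 0 and rearranging gives the linear system (I - Q) h = 1:
  [3/4, -1/4, -1/12, -1/12] . (h_A, h_B, h_C, h_D) = 1
  [-1/4, 1/2, -1/12, -1/12] . (h_A, h_B, h_C, h_D) = 1
  [-1/12, -1/3, 5/6, -1/3] . (h_A, h_B, h_C, h_D) = 1
  [-1/12, -1/4, -1/4, 3/4] . (h_A, h_B, h_C, h_D) = 1

Solving yields:
  h_A = 312/61
  h_B = 416/61
  h_C = 430/61
  h_D = 398/61

Starting state is A, so the expected hitting time is h_A = 312/61.

Answer: 312/61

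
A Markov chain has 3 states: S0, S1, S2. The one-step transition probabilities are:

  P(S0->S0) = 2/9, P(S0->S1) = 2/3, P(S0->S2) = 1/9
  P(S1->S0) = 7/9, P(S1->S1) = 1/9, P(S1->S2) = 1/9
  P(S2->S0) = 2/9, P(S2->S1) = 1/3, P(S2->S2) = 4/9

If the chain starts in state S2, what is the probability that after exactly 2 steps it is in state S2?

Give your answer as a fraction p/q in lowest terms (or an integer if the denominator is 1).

Computing P^2 by repeated multiplication:
P^1 =
  S0: [2/9, 2/3, 1/9]
  S1: [7/9, 1/9, 1/9]
  S2: [2/9, 1/3, 4/9]
P^2 =
  S0: [16/27, 7/27, 4/27]
  S1: [23/81, 46/81, 4/27]
  S2: [11/27, 1/3, 7/27]

(P^2)[S2 -> S2] = 7/27

Answer: 7/27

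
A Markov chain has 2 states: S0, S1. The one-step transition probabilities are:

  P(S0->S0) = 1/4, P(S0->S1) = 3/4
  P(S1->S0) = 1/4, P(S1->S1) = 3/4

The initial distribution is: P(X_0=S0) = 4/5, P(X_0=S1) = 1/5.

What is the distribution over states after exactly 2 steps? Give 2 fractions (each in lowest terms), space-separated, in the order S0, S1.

Propagating the distribution step by step (d_{t+1} = d_t * P):
d_0 = (S0=4/5, S1=1/5)
  d_1[S0] = 4/5*1/4 + 1/5*1/4 = 1/4
  d_1[S1] = 4/5*3/4 + 1/5*3/4 = 3/4
d_1 = (S0=1/4, S1=3/4)
  d_2[S0] = 1/4*1/4 + 3/4*1/4 = 1/4
  d_2[S1] = 1/4*3/4 + 3/4*3/4 = 3/4
d_2 = (S0=1/4, S1=3/4)

Answer: 1/4 3/4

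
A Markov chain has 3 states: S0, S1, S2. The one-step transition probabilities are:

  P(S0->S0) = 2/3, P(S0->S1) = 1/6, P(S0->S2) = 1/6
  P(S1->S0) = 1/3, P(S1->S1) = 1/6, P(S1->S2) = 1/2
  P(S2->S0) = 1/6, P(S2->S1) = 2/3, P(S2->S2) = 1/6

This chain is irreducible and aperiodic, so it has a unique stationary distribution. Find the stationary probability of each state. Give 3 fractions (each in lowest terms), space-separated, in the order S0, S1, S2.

Answer: 13/30 3/10 4/15

Derivation:
The stationary distribution satisfies pi = pi * P, i.e.:
  pi_S0 = 2/3*pi_S0 + 1/3*pi_S1 + 1/6*pi_S2
  pi_S1 = 1/6*pi_S0 + 1/6*pi_S1 + 2/3*pi_S2
  pi_S2 = 1/6*pi_S0 + 1/2*pi_S1 + 1/6*pi_S2
with normalization: pi_S0 + pi_S1 + pi_S2 = 1.

Using the first 2 balance equations plus normalization, the linear system A*pi = b is:
  [-1/3, 1/3, 1/6] . pi = 0
  [1/6, -5/6, 2/3] . pi = 0
  [1, 1, 1] . pi = 1

Solving yields:
  pi_S0 = 13/30
  pi_S1 = 3/10
  pi_S2 = 4/15

Verification (pi * P):
  13/30*2/3 + 3/10*1/3 + 4/15*1/6 = 13/30 = pi_S0  (ok)
  13/30*1/6 + 3/10*1/6 + 4/15*2/3 = 3/10 = pi_S1  (ok)
  13/30*1/6 + 3/10*1/2 + 4/15*1/6 = 4/15 = pi_S2  (ok)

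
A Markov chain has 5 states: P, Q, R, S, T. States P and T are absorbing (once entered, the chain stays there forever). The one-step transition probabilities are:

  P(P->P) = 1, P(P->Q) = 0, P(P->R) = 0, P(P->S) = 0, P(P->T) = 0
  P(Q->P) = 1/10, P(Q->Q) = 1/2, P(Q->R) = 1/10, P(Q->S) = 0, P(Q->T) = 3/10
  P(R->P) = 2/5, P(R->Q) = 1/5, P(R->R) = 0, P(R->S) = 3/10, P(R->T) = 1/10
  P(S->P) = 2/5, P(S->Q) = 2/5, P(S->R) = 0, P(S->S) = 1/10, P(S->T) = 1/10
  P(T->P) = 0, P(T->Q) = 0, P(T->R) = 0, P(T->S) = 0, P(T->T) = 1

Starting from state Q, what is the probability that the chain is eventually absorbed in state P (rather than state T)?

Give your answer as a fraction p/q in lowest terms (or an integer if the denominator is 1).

Let a_i = P(absorbed in P | start in state i).
Boundary conditions: a_P = 1, a_T = 0.
For each transient state i, a_i = sum_j P(i->j) * a_j:
  a_Q = 1/10*a_P + 1/2*a_Q + 1/10*a_R + 0*a_S + 3/10*a_T
  a_R = 2/5*a_P + 1/5*a_Q + 0*a_R + 3/10*a_S + 1/10*a_T
  a_S = 2/5*a_P + 2/5*a_Q + 0*a_R + 1/10*a_S + 1/10*a_T

Substituting a_P = 1 and a_T = 0, rearrange to (I - Q) a = r where r[i] = P(i -> P):
  [1/2, -1/10, 0] . (a_Q, a_R, a_S) = 1/10
  [-1/5, 1, -3/10] . (a_Q, a_R, a_S) = 2/5
  [-2/5, 0, 9/10] . (a_Q, a_R, a_S) = 2/5

Solving yields:
  a_Q = 23/70
  a_R = 9/14
  a_S = 62/105

Starting state is Q, so the absorption probability is a_Q = 23/70.

Answer: 23/70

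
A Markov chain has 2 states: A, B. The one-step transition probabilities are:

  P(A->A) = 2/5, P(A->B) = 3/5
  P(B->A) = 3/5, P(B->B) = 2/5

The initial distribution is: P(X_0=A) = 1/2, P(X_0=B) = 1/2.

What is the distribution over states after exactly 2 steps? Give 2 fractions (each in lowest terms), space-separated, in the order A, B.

Answer: 1/2 1/2

Derivation:
Propagating the distribution step by step (d_{t+1} = d_t * P):
d_0 = (A=1/2, B=1/2)
  d_1[A] = 1/2*2/5 + 1/2*3/5 = 1/2
  d_1[B] = 1/2*3/5 + 1/2*2/5 = 1/2
d_1 = (A=1/2, B=1/2)
  d_2[A] = 1/2*2/5 + 1/2*3/5 = 1/2
  d_2[B] = 1/2*3/5 + 1/2*2/5 = 1/2
d_2 = (A=1/2, B=1/2)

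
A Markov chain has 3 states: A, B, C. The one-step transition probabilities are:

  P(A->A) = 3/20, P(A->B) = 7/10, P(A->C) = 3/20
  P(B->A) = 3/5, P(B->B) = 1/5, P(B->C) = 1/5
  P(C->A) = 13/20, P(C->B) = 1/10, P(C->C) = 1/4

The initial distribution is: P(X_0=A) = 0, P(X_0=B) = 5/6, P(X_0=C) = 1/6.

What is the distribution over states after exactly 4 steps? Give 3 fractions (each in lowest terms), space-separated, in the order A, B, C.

Propagating the distribution step by step (d_{t+1} = d_t * P):
d_0 = (A=0, B=5/6, C=1/6)
  d_1[A] = 0*3/20 + 5/6*3/5 + 1/6*13/20 = 73/120
  d_1[B] = 0*7/10 + 5/6*1/5 + 1/6*1/10 = 11/60
  d_1[C] = 0*3/20 + 5/6*1/5 + 1/6*1/4 = 5/24
d_1 = (A=73/120, B=11/60, C=5/24)
  d_2[A] = 73/120*3/20 + 11/60*3/5 + 5/24*13/20 = 101/300
  d_2[B] = 73/120*7/10 + 11/60*1/5 + 5/24*1/10 = 29/60
  d_2[C] = 73/120*3/20 + 11/60*1/5 + 5/24*1/4 = 9/50
d_2 = (A=101/300, B=29/60, C=9/50)
  d_3[A] = 101/300*3/20 + 29/60*3/5 + 9/50*13/20 = 183/400
  d_3[B] = 101/300*7/10 + 29/60*1/5 + 9/50*1/10 = 1051/3000
  d_3[C] = 101/300*3/20 + 29/60*1/5 + 9/50*1/4 = 1153/6000
d_3 = (A=183/400, B=1051/3000, C=1153/6000)
  d_4[A] = 183/400*3/20 + 1051/3000*3/5 + 1153/6000*13/20 = 757/1875
  d_4[B] = 183/400*7/10 + 1051/3000*1/5 + 1153/6000*1/10 = 6143/15000
  d_4[C] = 183/400*3/20 + 1051/3000*1/5 + 1153/6000*1/4 = 2801/15000
d_4 = (A=757/1875, B=6143/15000, C=2801/15000)

Answer: 757/1875 6143/15000 2801/15000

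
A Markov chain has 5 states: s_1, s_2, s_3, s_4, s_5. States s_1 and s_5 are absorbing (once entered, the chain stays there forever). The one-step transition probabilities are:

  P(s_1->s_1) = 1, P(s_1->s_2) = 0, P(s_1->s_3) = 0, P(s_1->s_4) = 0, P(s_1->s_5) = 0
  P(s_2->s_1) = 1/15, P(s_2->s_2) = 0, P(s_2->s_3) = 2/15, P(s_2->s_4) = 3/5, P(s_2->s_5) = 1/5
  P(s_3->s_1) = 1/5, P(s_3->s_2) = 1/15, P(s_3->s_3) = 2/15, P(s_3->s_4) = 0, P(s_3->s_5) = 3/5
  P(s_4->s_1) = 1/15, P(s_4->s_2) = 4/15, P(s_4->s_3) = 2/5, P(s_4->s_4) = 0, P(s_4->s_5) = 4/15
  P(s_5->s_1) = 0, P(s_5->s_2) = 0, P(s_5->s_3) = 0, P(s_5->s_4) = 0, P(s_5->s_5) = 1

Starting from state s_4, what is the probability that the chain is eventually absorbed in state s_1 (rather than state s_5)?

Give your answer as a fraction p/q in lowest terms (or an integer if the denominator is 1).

Answer: 545/2373

Derivation:
Let a_i = P(absorbed in s_1 | start in state i).
Boundary conditions: a_s_1 = 1, a_s_5 = 0.
For each transient state i, a_i = sum_j P(i->j) * a_j:
  a_s_2 = 1/15*a_s_1 + 0*a_s_2 + 2/15*a_s_3 + 3/5*a_s_4 + 1/5*a_s_5
  a_s_3 = 1/5*a_s_1 + 1/15*a_s_2 + 2/15*a_s_3 + 0*a_s_4 + 3/5*a_s_5
  a_s_4 = 1/15*a_s_1 + 4/15*a_s_2 + 2/5*a_s_3 + 0*a_s_4 + 4/15*a_s_5

Substituting a_s_1 = 1 and a_s_5 = 0, rearrange to (I - Q) a = r where r[i] = P(i -> s_1):
  [1, -2/15, -3/5] . (a_s_2, a_s_3, a_s_4) = 1/15
  [-1/15, 13/15, 0] . (a_s_2, a_s_3, a_s_4) = 1/5
  [-4/15, -2/5, 1] . (a_s_2, a_s_3, a_s_4) = 1/15

Solving yields:
  a_s_2 = 188/791
  a_s_3 = 197/791
  a_s_4 = 545/2373

Starting state is s_4, so the absorption probability is a_s_4 = 545/2373.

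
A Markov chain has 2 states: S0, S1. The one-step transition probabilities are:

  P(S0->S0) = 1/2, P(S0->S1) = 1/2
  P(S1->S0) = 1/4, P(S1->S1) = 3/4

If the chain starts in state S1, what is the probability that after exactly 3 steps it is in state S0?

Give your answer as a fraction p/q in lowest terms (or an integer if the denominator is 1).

Answer: 21/64

Derivation:
Computing P^3 by repeated multiplication:
P^1 =
  S0: [1/2, 1/2]
  S1: [1/4, 3/4]
P^2 =
  S0: [3/8, 5/8]
  S1: [5/16, 11/16]
P^3 =
  S0: [11/32, 21/32]
  S1: [21/64, 43/64]

(P^3)[S1 -> S0] = 21/64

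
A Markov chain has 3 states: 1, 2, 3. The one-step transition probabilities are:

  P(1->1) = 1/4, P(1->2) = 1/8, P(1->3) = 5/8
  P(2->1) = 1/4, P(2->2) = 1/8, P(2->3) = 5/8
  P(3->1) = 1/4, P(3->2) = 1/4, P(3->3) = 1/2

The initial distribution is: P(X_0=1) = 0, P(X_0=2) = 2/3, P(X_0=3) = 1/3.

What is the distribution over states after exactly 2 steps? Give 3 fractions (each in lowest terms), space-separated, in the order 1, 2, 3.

Propagating the distribution step by step (d_{t+1} = d_t * P):
d_0 = (1=0, 2=2/3, 3=1/3)
  d_1[1] = 0*1/4 + 2/3*1/4 + 1/3*1/4 = 1/4
  d_1[2] = 0*1/8 + 2/3*1/8 + 1/3*1/4 = 1/6
  d_1[3] = 0*5/8 + 2/3*5/8 + 1/3*1/2 = 7/12
d_1 = (1=1/4, 2=1/6, 3=7/12)
  d_2[1] = 1/4*1/4 + 1/6*1/4 + 7/12*1/4 = 1/4
  d_2[2] = 1/4*1/8 + 1/6*1/8 + 7/12*1/4 = 19/96
  d_2[3] = 1/4*5/8 + 1/6*5/8 + 7/12*1/2 = 53/96
d_2 = (1=1/4, 2=19/96, 3=53/96)

Answer: 1/4 19/96 53/96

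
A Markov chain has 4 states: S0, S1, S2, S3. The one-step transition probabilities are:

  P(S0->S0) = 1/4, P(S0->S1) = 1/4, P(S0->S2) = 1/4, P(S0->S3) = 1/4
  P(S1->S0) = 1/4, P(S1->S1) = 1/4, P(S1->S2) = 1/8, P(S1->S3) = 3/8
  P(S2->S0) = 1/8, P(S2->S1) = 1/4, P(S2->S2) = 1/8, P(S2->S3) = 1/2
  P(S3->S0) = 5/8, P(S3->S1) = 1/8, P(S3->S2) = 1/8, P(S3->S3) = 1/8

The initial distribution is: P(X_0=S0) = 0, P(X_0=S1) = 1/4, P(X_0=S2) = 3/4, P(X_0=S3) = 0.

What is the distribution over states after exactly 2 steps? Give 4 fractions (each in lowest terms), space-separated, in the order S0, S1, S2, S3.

Propagating the distribution step by step (d_{t+1} = d_t * P):
d_0 = (S0=0, S1=1/4, S2=3/4, S3=0)
  d_1[S0] = 0*1/4 + 1/4*1/4 + 3/4*1/8 + 0*5/8 = 5/32
  d_1[S1] = 0*1/4 + 1/4*1/4 + 3/4*1/4 + 0*1/8 = 1/4
  d_1[S2] = 0*1/4 + 1/4*1/8 + 3/4*1/8 + 0*1/8 = 1/8
  d_1[S3] = 0*1/4 + 1/4*3/8 + 3/4*1/2 + 0*1/8 = 15/32
d_1 = (S0=5/32, S1=1/4, S2=1/8, S3=15/32)
  d_2[S0] = 5/32*1/4 + 1/4*1/4 + 1/8*1/8 + 15/32*5/8 = 105/256
  d_2[S1] = 5/32*1/4 + 1/4*1/4 + 1/8*1/4 + 15/32*1/8 = 49/256
  d_2[S2] = 5/32*1/4 + 1/4*1/8 + 1/8*1/8 + 15/32*1/8 = 37/256
  d_2[S3] = 5/32*1/4 + 1/4*3/8 + 1/8*1/2 + 15/32*1/8 = 65/256
d_2 = (S0=105/256, S1=49/256, S2=37/256, S3=65/256)

Answer: 105/256 49/256 37/256 65/256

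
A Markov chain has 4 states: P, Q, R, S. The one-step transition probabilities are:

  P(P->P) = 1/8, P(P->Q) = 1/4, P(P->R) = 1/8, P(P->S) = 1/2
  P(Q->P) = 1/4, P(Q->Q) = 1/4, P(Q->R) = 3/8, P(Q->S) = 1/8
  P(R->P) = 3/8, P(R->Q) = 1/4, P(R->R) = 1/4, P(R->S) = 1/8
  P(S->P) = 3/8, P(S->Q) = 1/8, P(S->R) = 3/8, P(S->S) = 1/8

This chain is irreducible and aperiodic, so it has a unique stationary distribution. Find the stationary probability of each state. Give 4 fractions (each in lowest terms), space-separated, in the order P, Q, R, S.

The stationary distribution satisfies pi = pi * P, i.e.:
  pi_P = 1/8*pi_P + 1/4*pi_Q + 3/8*pi_R + 3/8*pi_S
  pi_Q = 1/4*pi_P + 1/4*pi_Q + 1/4*pi_R + 1/8*pi_S
  pi_R = 1/8*pi_P + 3/8*pi_Q + 1/4*pi_R + 3/8*pi_S
  pi_S = 1/2*pi_P + 1/8*pi_Q + 1/8*pi_R + 1/8*pi_S
with normalization: pi_P + pi_Q + pi_R + pi_S = 1.

Using the first 3 balance equations plus normalization, the linear system A*pi = b is:
  [-7/8, 1/4, 3/8, 3/8] . pi = 0
  [1/4, -3/4, 1/4, 1/8] . pi = 0
  [1/8, 3/8, -3/4, 3/8] . pi = 0
  [1, 1, 1, 1] . pi = 1

Solving yields:
  pi_P = 177/637
  pi_Q = 141/637
  pi_R = 173/637
  pi_S = 146/637

Verification (pi * P):
  177/637*1/8 + 141/637*1/4 + 173/637*3/8 + 146/637*3/8 = 177/637 = pi_P  (ok)
  177/637*1/4 + 141/637*1/4 + 173/637*1/4 + 146/637*1/8 = 141/637 = pi_Q  (ok)
  177/637*1/8 + 141/637*3/8 + 173/637*1/4 + 146/637*3/8 = 173/637 = pi_R  (ok)
  177/637*1/2 + 141/637*1/8 + 173/637*1/8 + 146/637*1/8 = 146/637 = pi_S  (ok)

Answer: 177/637 141/637 173/637 146/637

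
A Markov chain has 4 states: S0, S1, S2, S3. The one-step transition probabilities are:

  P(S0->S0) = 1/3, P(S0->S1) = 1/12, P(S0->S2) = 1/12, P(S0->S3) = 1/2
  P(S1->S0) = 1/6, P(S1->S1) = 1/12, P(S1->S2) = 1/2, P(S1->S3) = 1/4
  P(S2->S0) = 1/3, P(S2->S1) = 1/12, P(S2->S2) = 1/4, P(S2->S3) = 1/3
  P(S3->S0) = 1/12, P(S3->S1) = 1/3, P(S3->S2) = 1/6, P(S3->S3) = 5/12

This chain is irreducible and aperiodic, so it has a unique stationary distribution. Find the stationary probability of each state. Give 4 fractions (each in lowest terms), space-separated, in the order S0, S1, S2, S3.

Answer: 353/1704 51/284 389/1704 82/213

Derivation:
The stationary distribution satisfies pi = pi * P, i.e.:
  pi_S0 = 1/3*pi_S0 + 1/6*pi_S1 + 1/3*pi_S2 + 1/12*pi_S3
  pi_S1 = 1/12*pi_S0 + 1/12*pi_S1 + 1/12*pi_S2 + 1/3*pi_S3
  pi_S2 = 1/12*pi_S0 + 1/2*pi_S1 + 1/4*pi_S2 + 1/6*pi_S3
  pi_S3 = 1/2*pi_S0 + 1/4*pi_S1 + 1/3*pi_S2 + 5/12*pi_S3
with normalization: pi_S0 + pi_S1 + pi_S2 + pi_S3 = 1.

Using the first 3 balance equations plus normalization, the linear system A*pi = b is:
  [-2/3, 1/6, 1/3, 1/12] . pi = 0
  [1/12, -11/12, 1/12, 1/3] . pi = 0
  [1/12, 1/2, -3/4, 1/6] . pi = 0
  [1, 1, 1, 1] . pi = 1

Solving yields:
  pi_S0 = 353/1704
  pi_S1 = 51/284
  pi_S2 = 389/1704
  pi_S3 = 82/213

Verification (pi * P):
  353/1704*1/3 + 51/284*1/6 + 389/1704*1/3 + 82/213*1/12 = 353/1704 = pi_S0  (ok)
  353/1704*1/12 + 51/284*1/12 + 389/1704*1/12 + 82/213*1/3 = 51/284 = pi_S1  (ok)
  353/1704*1/12 + 51/284*1/2 + 389/1704*1/4 + 82/213*1/6 = 389/1704 = pi_S2  (ok)
  353/1704*1/2 + 51/284*1/4 + 389/1704*1/3 + 82/213*5/12 = 82/213 = pi_S3  (ok)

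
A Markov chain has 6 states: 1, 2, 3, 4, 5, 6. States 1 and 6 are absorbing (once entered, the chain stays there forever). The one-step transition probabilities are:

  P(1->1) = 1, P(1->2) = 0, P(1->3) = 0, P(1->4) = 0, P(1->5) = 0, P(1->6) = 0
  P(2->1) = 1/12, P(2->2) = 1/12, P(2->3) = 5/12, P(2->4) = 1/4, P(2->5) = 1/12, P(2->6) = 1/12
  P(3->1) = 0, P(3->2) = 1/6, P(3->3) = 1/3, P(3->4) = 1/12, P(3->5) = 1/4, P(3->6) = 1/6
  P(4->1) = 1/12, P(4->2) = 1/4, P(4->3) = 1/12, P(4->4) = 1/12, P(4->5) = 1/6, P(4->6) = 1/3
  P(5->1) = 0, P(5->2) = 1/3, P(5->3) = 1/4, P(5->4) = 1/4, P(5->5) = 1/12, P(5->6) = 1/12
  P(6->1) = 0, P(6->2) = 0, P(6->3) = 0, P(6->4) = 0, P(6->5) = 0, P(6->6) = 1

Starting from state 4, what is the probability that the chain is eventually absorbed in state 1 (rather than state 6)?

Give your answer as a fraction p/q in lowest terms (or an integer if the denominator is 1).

Answer: 1008/5053

Derivation:
Let a_i = P(absorbed in 1 | start in state i).
Boundary conditions: a_1 = 1, a_6 = 0.
For each transient state i, a_i = sum_j P(i->j) * a_j:
  a_2 = 1/12*a_1 + 1/12*a_2 + 5/12*a_3 + 1/4*a_4 + 1/12*a_5 + 1/12*a_6
  a_3 = 0*a_1 + 1/6*a_2 + 1/3*a_3 + 1/12*a_4 + 1/4*a_5 + 1/6*a_6
  a_4 = 1/12*a_1 + 1/4*a_2 + 1/12*a_3 + 1/12*a_4 + 1/6*a_5 + 1/3*a_6
  a_5 = 0*a_1 + 1/3*a_2 + 1/4*a_3 + 1/4*a_4 + 1/12*a_5 + 1/12*a_6

Substituting a_1 = 1 and a_6 = 0, rearrange to (I - Q) a = r where r[i] = P(i -> 1):
  [11/12, -5/12, -1/4, -1/12] . (a_2, a_3, a_4, a_5) = 1/12
  [-1/6, 2/3, -1/12, -1/4] . (a_2, a_3, a_4, a_5) = 0
  [-1/4, -1/12, 11/12, -1/6] . (a_2, a_3, a_4, a_5) = 1/12
  [-1/3, -1/4, -1/4, 11/12] . (a_2, a_3, a_4, a_5) = 0

Solving yields:
  a_2 = 1159/5053
  a_3 = 754/5053
  a_4 = 1008/5053
  a_5 = 902/5053

Starting state is 4, so the absorption probability is a_4 = 1008/5053.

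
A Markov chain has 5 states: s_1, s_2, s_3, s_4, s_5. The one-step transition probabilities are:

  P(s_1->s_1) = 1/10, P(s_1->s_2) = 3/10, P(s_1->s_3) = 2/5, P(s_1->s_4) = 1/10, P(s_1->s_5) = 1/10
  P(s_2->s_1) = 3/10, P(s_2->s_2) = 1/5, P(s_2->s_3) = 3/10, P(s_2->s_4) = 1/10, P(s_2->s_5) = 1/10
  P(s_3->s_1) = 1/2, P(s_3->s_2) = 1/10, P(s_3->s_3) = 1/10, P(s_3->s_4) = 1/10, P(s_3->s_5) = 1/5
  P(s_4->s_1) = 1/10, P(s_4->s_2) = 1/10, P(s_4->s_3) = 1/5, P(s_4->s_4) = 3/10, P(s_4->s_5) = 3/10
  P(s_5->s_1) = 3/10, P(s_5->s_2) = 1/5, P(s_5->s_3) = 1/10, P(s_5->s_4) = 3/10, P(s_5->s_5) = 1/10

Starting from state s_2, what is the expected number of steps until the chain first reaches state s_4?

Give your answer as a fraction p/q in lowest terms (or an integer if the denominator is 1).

Let h_i = expected steps to first reach s_4 from state i.
Boundary: h_s_4 = 0.
First-step equations for the other states:
  h_s_1 = 1 + 1/10*h_s_1 + 3/10*h_s_2 + 2/5*h_s_3 + 1/10*h_s_4 + 1/10*h_s_5
  h_s_2 = 1 + 3/10*h_s_1 + 1/5*h_s_2 + 3/10*h_s_3 + 1/10*h_s_4 + 1/10*h_s_5
  h_s_3 = 1 + 1/2*h_s_1 + 1/10*h_s_2 + 1/10*h_s_3 + 1/10*h_s_4 + 1/5*h_s_5
  h_s_5 = 1 + 3/10*h_s_1 + 1/5*h_s_2 + 1/10*h_s_3 + 3/10*h_s_4 + 1/10*h_s_5

Substituting h_s_4 = 0 and rearranging gives the linear system (I - Q) h = 1:
  [9/10, -3/10, -2/5, -1/10] . (h_s_1, h_s_2, h_s_3, h_s_5) = 1
  [-3/10, 4/5, -3/10, -1/10] . (h_s_1, h_s_2, h_s_3, h_s_5) = 1
  [-1/2, -1/10, 9/10, -1/5] . (h_s_1, h_s_2, h_s_3, h_s_5) = 1
  [-3/10, -1/5, -1/10, 9/10] . (h_s_1, h_s_2, h_s_3, h_s_5) = 1

Solving yields:
  h_s_1 = 1030/129
  h_s_2 = 7220/903
  h_s_3 = 7100/903
  h_s_5 = 5800/903

Starting state is s_2, so the expected hitting time is h_s_2 = 7220/903.

Answer: 7220/903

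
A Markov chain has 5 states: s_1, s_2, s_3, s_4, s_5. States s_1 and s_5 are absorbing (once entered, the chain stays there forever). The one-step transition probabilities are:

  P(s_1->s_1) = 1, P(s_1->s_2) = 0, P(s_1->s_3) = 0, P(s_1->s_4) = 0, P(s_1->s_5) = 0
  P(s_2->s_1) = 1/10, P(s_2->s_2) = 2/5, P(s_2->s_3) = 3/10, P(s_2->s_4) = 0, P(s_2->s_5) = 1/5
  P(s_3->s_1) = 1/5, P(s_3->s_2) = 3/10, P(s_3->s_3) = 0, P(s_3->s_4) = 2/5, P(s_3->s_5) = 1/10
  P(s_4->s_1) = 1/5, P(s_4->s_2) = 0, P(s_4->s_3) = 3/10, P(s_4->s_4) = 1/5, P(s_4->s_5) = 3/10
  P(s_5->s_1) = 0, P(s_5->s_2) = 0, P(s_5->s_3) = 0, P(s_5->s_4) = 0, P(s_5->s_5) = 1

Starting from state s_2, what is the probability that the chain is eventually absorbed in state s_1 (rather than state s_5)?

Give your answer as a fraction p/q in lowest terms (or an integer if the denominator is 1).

Answer: 5/12

Derivation:
Let a_i = P(absorbed in s_1 | start in state i).
Boundary conditions: a_s_1 = 1, a_s_5 = 0.
For each transient state i, a_i = sum_j P(i->j) * a_j:
  a_s_2 = 1/10*a_s_1 + 2/5*a_s_2 + 3/10*a_s_3 + 0*a_s_4 + 1/5*a_s_5
  a_s_3 = 1/5*a_s_1 + 3/10*a_s_2 + 0*a_s_3 + 2/5*a_s_4 + 1/10*a_s_5
  a_s_4 = 1/5*a_s_1 + 0*a_s_2 + 3/10*a_s_3 + 1/5*a_s_4 + 3/10*a_s_5

Substituting a_s_1 = 1 and a_s_5 = 0, rearrange to (I - Q) a = r where r[i] = P(i -> s_1):
  [3/5, -3/10, 0] . (a_s_2, a_s_3, a_s_4) = 1/10
  [-3/10, 1, -2/5] . (a_s_2, a_s_3, a_s_4) = 1/5
  [0, -3/10, 4/5] . (a_s_2, a_s_3, a_s_4) = 1/5

Solving yields:
  a_s_2 = 5/12
  a_s_3 = 1/2
  a_s_4 = 7/16

Starting state is s_2, so the absorption probability is a_s_2 = 5/12.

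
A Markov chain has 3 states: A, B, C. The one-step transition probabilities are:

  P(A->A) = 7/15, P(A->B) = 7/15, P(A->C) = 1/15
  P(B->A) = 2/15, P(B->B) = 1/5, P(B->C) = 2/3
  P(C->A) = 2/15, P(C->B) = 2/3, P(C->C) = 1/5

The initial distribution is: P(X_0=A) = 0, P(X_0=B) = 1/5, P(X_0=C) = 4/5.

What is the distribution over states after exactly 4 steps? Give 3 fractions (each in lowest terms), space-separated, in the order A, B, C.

Propagating the distribution step by step (d_{t+1} = d_t * P):
d_0 = (A=0, B=1/5, C=4/5)
  d_1[A] = 0*7/15 + 1/5*2/15 + 4/5*2/15 = 2/15
  d_1[B] = 0*7/15 + 1/5*1/5 + 4/5*2/3 = 43/75
  d_1[C] = 0*1/15 + 1/5*2/3 + 4/5*1/5 = 22/75
d_1 = (A=2/15, B=43/75, C=22/75)
  d_2[A] = 2/15*7/15 + 43/75*2/15 + 22/75*2/15 = 8/45
  d_2[B] = 2/15*7/15 + 43/75*1/5 + 22/75*2/3 = 419/1125
  d_2[C] = 2/15*1/15 + 43/75*2/3 + 22/75*1/5 = 506/1125
d_2 = (A=8/45, B=419/1125, C=506/1125)
  d_3[A] = 8/45*7/15 + 419/1125*2/15 + 506/1125*2/15 = 26/135
  d_3[B] = 8/45*7/15 + 419/1125*1/5 + 506/1125*2/3 = 7717/16875
  d_3[C] = 8/45*1/15 + 419/1125*2/3 + 506/1125*1/5 = 5908/16875
d_3 = (A=26/135, B=7717/16875, C=5908/16875)
  d_4[A] = 26/135*7/15 + 7717/16875*2/15 + 5908/16875*2/15 = 16/81
  d_4[B] = 26/135*7/15 + 7717/16875*1/5 + 5908/16875*2/3 = 104981/253125
  d_4[C] = 26/135*1/15 + 7717/16875*2/3 + 5908/16875*1/5 = 98144/253125
d_4 = (A=16/81, B=104981/253125, C=98144/253125)

Answer: 16/81 104981/253125 98144/253125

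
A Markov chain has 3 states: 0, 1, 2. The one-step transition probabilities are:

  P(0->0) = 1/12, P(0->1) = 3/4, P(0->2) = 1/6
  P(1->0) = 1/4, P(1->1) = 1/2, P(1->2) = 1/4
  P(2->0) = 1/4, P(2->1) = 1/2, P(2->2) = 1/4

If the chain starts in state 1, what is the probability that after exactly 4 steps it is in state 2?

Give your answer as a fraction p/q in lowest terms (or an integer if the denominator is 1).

Answer: 401/1728

Derivation:
Computing P^4 by repeated multiplication:
P^1 =
  0: [1/12, 3/4, 1/6]
  1: [1/4, 1/2, 1/4]
  2: [1/4, 1/2, 1/4]
P^2 =
  0: [17/72, 25/48, 35/144]
  1: [5/24, 9/16, 11/48]
  2: [5/24, 9/16, 11/48]
P^3 =
  0: [91/432, 161/288, 199/864]
  1: [31/144, 53/96, 67/288]
  2: [31/144, 53/96, 67/288]
P^4 =
  0: [557/2592, 955/1728, 1205/5184]
  1: [185/864, 319/576, 401/1728]
  2: [185/864, 319/576, 401/1728]

(P^4)[1 -> 2] = 401/1728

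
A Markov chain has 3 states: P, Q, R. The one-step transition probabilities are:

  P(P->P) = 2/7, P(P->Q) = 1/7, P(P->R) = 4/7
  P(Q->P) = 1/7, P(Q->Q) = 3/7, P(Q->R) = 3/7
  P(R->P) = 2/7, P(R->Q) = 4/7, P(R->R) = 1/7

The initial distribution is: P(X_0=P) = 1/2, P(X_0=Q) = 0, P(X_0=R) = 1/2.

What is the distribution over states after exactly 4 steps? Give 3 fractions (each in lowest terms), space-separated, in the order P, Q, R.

Propagating the distribution step by step (d_{t+1} = d_t * P):
d_0 = (P=1/2, Q=0, R=1/2)
  d_1[P] = 1/2*2/7 + 0*1/7 + 1/2*2/7 = 2/7
  d_1[Q] = 1/2*1/7 + 0*3/7 + 1/2*4/7 = 5/14
  d_1[R] = 1/2*4/7 + 0*3/7 + 1/2*1/7 = 5/14
d_1 = (P=2/7, Q=5/14, R=5/14)
  d_2[P] = 2/7*2/7 + 5/14*1/7 + 5/14*2/7 = 23/98
  d_2[Q] = 2/7*1/7 + 5/14*3/7 + 5/14*4/7 = 39/98
  d_2[R] = 2/7*4/7 + 5/14*3/7 + 5/14*1/7 = 18/49
d_2 = (P=23/98, Q=39/98, R=18/49)
  d_3[P] = 23/98*2/7 + 39/98*1/7 + 18/49*2/7 = 157/686
  d_3[Q] = 23/98*1/7 + 39/98*3/7 + 18/49*4/7 = 142/343
  d_3[R] = 23/98*4/7 + 39/98*3/7 + 18/49*1/7 = 5/14
d_3 = (P=157/686, Q=142/343, R=5/14)
  d_4[P] = 157/686*2/7 + 142/343*1/7 + 5/14*2/7 = 544/2401
  d_4[Q] = 157/686*1/7 + 142/343*3/7 + 5/14*4/7 = 1989/4802
  d_4[R] = 157/686*4/7 + 142/343*3/7 + 5/14*1/7 = 1725/4802
d_4 = (P=544/2401, Q=1989/4802, R=1725/4802)

Answer: 544/2401 1989/4802 1725/4802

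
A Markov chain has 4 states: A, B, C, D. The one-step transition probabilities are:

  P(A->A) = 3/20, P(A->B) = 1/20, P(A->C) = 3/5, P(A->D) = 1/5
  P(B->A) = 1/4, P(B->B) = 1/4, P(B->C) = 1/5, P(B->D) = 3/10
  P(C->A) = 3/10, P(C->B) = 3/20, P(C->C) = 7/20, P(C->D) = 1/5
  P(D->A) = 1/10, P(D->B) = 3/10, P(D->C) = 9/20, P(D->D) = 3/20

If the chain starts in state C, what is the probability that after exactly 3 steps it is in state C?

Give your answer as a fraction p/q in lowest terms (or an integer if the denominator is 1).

Computing P^3 by repeated multiplication:
P^1 =
  A: [3/20, 1/20, 3/5, 1/5]
  B: [1/4, 1/4, 1/5, 3/10]
  C: [3/10, 3/20, 7/20, 1/5]
  D: [1/10, 3/10, 9/20, 3/20]
P^2 =
  A: [47/200, 17/100, 2/5, 39/200]
  B: [19/100, 39/200, 81/200, 21/100]
  C: [83/400, 33/200, 169/400, 41/200]
  D: [6/25, 77/400, 69/200, 89/400]
P^3 =
  A: [869/4000, 691/4000, 1611/4000, 829/4000]
  B: [879/4000, 91/500, 1557/4000, 209/1000]
  C: [1757/8000, 353/2000, 3181/8000, 33/160]
  D: [1679/8000, 1429/8000, 3227/8000, 333/1600]

(P^3)[C -> C] = 3181/8000

Answer: 3181/8000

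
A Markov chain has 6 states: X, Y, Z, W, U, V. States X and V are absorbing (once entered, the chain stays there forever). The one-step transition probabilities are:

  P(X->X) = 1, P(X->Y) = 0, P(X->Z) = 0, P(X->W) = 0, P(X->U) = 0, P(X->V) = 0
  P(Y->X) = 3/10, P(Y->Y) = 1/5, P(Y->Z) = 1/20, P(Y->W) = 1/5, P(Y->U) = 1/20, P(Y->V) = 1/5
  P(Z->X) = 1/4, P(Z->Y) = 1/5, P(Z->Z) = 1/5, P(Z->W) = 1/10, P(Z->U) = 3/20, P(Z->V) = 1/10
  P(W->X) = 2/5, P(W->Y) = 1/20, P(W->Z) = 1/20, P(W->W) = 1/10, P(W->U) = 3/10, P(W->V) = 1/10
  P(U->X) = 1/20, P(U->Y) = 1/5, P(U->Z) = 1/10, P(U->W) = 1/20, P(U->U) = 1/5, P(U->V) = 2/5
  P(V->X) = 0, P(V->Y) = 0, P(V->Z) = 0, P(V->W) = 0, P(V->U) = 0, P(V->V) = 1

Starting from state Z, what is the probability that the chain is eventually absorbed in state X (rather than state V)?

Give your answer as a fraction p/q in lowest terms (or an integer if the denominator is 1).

Let a_i = P(absorbed in X | start in state i).
Boundary conditions: a_X = 1, a_V = 0.
For each transient state i, a_i = sum_j P(i->j) * a_j:
  a_Y = 3/10*a_X + 1/5*a_Y + 1/20*a_Z + 1/5*a_W + 1/20*a_U + 1/5*a_V
  a_Z = 1/4*a_X + 1/5*a_Y + 1/5*a_Z + 1/10*a_W + 3/20*a_U + 1/10*a_V
  a_W = 2/5*a_X + 1/20*a_Y + 1/20*a_Z + 1/10*a_W + 3/10*a_U + 1/10*a_V
  a_U = 1/20*a_X + 1/5*a_Y + 1/10*a_Z + 1/20*a_W + 1/5*a_U + 2/5*a_V

Substituting a_X = 1 and a_V = 0, rearrange to (I - Q) a = r where r[i] = P(i -> X):
  [4/5, -1/20, -1/5, -1/20] . (a_Y, a_Z, a_W, a_U) = 3/10
  [-1/5, 4/5, -1/10, -3/20] . (a_Y, a_Z, a_W, a_U) = 1/4
  [-1/20, -1/20, 9/10, -3/10] . (a_Y, a_Z, a_W, a_U) = 2/5
  [-1/5, -1/10, -1/20, 4/5] . (a_Y, a_Z, a_W, a_U) = 1/20

Solving yields:
  a_Y = 37413/63749
  a_Z = 38051/63749
  a_W = 39377/63749
  a_U = 20555/63749

Starting state is Z, so the absorption probability is a_Z = 38051/63749.

Answer: 38051/63749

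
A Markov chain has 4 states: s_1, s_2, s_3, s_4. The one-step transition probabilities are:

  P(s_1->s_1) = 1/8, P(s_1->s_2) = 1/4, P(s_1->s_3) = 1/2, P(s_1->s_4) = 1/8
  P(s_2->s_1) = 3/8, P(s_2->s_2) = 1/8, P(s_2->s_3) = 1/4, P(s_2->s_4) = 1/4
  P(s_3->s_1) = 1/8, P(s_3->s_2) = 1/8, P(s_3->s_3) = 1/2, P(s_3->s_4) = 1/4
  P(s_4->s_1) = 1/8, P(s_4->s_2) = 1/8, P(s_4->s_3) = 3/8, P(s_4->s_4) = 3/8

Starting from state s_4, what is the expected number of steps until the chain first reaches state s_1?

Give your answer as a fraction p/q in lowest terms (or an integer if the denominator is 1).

Let h_i = expected steps to first reach s_1 from state i.
Boundary: h_s_1 = 0.
First-step equations for the other states:
  h_s_2 = 1 + 3/8*h_s_1 + 1/8*h_s_2 + 1/4*h_s_3 + 1/4*h_s_4
  h_s_3 = 1 + 1/8*h_s_1 + 1/8*h_s_2 + 1/2*h_s_3 + 1/4*h_s_4
  h_s_4 = 1 + 1/8*h_s_1 + 1/8*h_s_2 + 3/8*h_s_3 + 3/8*h_s_4

Substituting h_s_1 = 0 and rearranging gives the linear system (I - Q) h = 1:
  [7/8, -1/4, -1/4] . (h_s_2, h_s_3, h_s_4) = 1
  [-1/8, 1/2, -1/4] . (h_s_2, h_s_3, h_s_4) = 1
  [-1/8, -3/8, 5/8] . (h_s_2, h_s_3, h_s_4) = 1

Solving yields:
  h_s_2 = 24/5
  h_s_3 = 32/5
  h_s_4 = 32/5

Starting state is s_4, so the expected hitting time is h_s_4 = 32/5.

Answer: 32/5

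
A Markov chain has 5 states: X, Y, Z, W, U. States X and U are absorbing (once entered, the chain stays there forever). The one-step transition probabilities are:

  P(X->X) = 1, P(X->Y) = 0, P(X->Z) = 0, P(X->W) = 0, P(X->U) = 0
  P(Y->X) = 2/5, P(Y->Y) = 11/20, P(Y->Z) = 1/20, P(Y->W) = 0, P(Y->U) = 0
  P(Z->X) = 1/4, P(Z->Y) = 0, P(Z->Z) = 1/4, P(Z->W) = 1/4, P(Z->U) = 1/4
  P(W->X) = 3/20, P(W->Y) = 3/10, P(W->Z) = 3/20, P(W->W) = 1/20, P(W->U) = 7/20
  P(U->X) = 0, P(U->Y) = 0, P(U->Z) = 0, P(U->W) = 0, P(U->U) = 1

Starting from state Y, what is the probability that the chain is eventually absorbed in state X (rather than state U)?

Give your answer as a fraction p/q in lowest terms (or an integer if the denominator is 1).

Let a_i = P(absorbed in X | start in state i).
Boundary conditions: a_X = 1, a_U = 0.
For each transient state i, a_i = sum_j P(i->j) * a_j:
  a_Y = 2/5*a_X + 11/20*a_Y + 1/20*a_Z + 0*a_W + 0*a_U
  a_Z = 1/4*a_X + 0*a_Y + 1/4*a_Z + 1/4*a_W + 1/4*a_U
  a_W = 3/20*a_X + 3/10*a_Y + 3/20*a_Z + 1/20*a_W + 7/20*a_U

Substituting a_X = 1 and a_U = 0, rearrange to (I - Q) a = r where r[i] = P(i -> X):
  [9/20, -1/20, 0] . (a_Y, a_Z, a_W) = 2/5
  [0, 3/4, -1/4] . (a_Y, a_Z, a_W) = 1/4
  [-3/10, -3/20, 19/20] . (a_Y, a_Z, a_W) = 3/20

Solving yields:
  a_Y = 227/240
  a_Z = 41/80
  a_W = 43/80

Starting state is Y, so the absorption probability is a_Y = 227/240.

Answer: 227/240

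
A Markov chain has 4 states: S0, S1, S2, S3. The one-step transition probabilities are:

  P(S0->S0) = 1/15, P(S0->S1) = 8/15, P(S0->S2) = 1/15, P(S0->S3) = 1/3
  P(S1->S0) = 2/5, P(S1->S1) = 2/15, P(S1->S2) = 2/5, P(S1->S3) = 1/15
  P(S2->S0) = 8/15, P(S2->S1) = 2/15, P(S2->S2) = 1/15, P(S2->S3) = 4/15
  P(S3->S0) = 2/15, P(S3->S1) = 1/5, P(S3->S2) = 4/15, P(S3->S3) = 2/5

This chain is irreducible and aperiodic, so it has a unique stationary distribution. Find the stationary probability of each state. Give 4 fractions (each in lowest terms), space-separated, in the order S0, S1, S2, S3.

The stationary distribution satisfies pi = pi * P, i.e.:
  pi_S0 = 1/15*pi_S0 + 2/5*pi_S1 + 8/15*pi_S2 + 2/15*pi_S3
  pi_S1 = 8/15*pi_S0 + 2/15*pi_S1 + 2/15*pi_S2 + 1/5*pi_S3
  pi_S2 = 1/15*pi_S0 + 2/5*pi_S1 + 1/15*pi_S2 + 4/15*pi_S3
  pi_S3 = 1/3*pi_S0 + 1/15*pi_S1 + 4/15*pi_S2 + 2/5*pi_S3
with normalization: pi_S0 + pi_S1 + pi_S2 + pi_S3 = 1.

Using the first 3 balance equations plus normalization, the linear system A*pi = b is:
  [-14/15, 2/5, 8/15, 2/15] . pi = 0
  [8/15, -13/15, 2/15, 1/5] . pi = 0
  [1/15, 2/5, -14/15, 4/15] . pi = 0
  [1, 1, 1, 1] . pi = 1

Solving yields:
  pi_S0 = 75/281
  pi_S1 = 145/562
  pi_S2 = 58/281
  pi_S3 = 151/562

Verification (pi * P):
  75/281*1/15 + 145/562*2/5 + 58/281*8/15 + 151/562*2/15 = 75/281 = pi_S0  (ok)
  75/281*8/15 + 145/562*2/15 + 58/281*2/15 + 151/562*1/5 = 145/562 = pi_S1  (ok)
  75/281*1/15 + 145/562*2/5 + 58/281*1/15 + 151/562*4/15 = 58/281 = pi_S2  (ok)
  75/281*1/3 + 145/562*1/15 + 58/281*4/15 + 151/562*2/5 = 151/562 = pi_S3  (ok)

Answer: 75/281 145/562 58/281 151/562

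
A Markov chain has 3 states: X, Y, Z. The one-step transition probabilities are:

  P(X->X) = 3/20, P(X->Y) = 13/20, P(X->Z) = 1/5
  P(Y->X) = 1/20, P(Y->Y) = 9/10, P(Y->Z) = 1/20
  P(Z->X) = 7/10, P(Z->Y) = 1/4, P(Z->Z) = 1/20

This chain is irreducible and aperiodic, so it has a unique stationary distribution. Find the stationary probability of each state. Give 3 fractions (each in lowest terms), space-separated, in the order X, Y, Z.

Answer: 11/107 89/107 7/107

Derivation:
The stationary distribution satisfies pi = pi * P, i.e.:
  pi_X = 3/20*pi_X + 1/20*pi_Y + 7/10*pi_Z
  pi_Y = 13/20*pi_X + 9/10*pi_Y + 1/4*pi_Z
  pi_Z = 1/5*pi_X + 1/20*pi_Y + 1/20*pi_Z
with normalization: pi_X + pi_Y + pi_Z = 1.

Using the first 2 balance equations plus normalization, the linear system A*pi = b is:
  [-17/20, 1/20, 7/10] . pi = 0
  [13/20, -1/10, 1/4] . pi = 0
  [1, 1, 1] . pi = 1

Solving yields:
  pi_X = 11/107
  pi_Y = 89/107
  pi_Z = 7/107

Verification (pi * P):
  11/107*3/20 + 89/107*1/20 + 7/107*7/10 = 11/107 = pi_X  (ok)
  11/107*13/20 + 89/107*9/10 + 7/107*1/4 = 89/107 = pi_Y  (ok)
  11/107*1/5 + 89/107*1/20 + 7/107*1/20 = 7/107 = pi_Z  (ok)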